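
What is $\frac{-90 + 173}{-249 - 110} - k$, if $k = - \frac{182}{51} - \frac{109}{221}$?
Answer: $\frac{911758}{238017} \approx 3.8306$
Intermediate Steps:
$k = - \frac{2693}{663}$ ($k = \left(-182\right) \frac{1}{51} - \frac{109}{221} = - \frac{182}{51} - \frac{109}{221} = - \frac{2693}{663} \approx -4.0618$)
$\frac{-90 + 173}{-249 - 110} - k = \frac{-90 + 173}{-249 - 110} - - \frac{2693}{663} = \frac{83}{-359} + \frac{2693}{663} = 83 \left(- \frac{1}{359}\right) + \frac{2693}{663} = - \frac{83}{359} + \frac{2693}{663} = \frac{911758}{238017}$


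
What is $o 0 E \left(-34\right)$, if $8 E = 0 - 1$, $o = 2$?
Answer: $0$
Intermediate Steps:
$E = - \frac{1}{8}$ ($E = \frac{0 - 1}{8} = \frac{1}{8} \left(-1\right) = - \frac{1}{8} \approx -0.125$)
$o 0 E \left(-34\right) = 2 \cdot 0 \left(- \frac{1}{8}\right) \left(-34\right) = 0 \left(- \frac{1}{8}\right) \left(-34\right) = 0 \left(-34\right) = 0$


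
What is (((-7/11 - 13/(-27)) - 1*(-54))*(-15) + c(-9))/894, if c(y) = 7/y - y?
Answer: -4397/4917 ≈ -0.89424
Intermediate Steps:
c(y) = -y + 7/y
(((-7/11 - 13/(-27)) - 1*(-54))*(-15) + c(-9))/894 = (((-7/11 - 13/(-27)) - 1*(-54))*(-15) + (-1*(-9) + 7/(-9)))/894 = (((-7*1/11 - 13*(-1/27)) + 54)*(-15) + (9 + 7*(-⅑)))*(1/894) = (((-7/11 + 13/27) + 54)*(-15) + (9 - 7/9))*(1/894) = ((-46/297 + 54)*(-15) + 74/9)*(1/894) = ((15992/297)*(-15) + 74/9)*(1/894) = (-79960/99 + 74/9)*(1/894) = -8794/11*1/894 = -4397/4917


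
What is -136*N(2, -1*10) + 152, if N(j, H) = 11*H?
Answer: 15112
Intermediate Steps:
-136*N(2, -1*10) + 152 = -1496*(-1*10) + 152 = -1496*(-10) + 152 = -136*(-110) + 152 = 14960 + 152 = 15112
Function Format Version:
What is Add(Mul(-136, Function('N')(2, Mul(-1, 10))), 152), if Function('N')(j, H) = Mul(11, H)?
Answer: 15112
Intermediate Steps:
Add(Mul(-136, Function('N')(2, Mul(-1, 10))), 152) = Add(Mul(-136, Mul(11, Mul(-1, 10))), 152) = Add(Mul(-136, Mul(11, -10)), 152) = Add(Mul(-136, -110), 152) = Add(14960, 152) = 15112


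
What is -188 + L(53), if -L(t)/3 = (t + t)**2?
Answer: -33896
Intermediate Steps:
L(t) = -12*t**2 (L(t) = -3*(t + t)**2 = -3*4*t**2 = -12*t**2)
-188 + L(53) = -188 - 12*53**2 = -188 - 12*2809 = -188 - 33708 = -33896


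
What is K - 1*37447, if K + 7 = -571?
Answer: -38025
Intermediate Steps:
K = -578 (K = -7 - 571 = -578)
K - 1*37447 = -578 - 1*37447 = -578 - 37447 = -38025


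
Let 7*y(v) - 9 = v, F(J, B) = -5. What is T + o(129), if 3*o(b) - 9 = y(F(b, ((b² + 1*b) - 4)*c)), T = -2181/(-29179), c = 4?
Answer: 2000794/612759 ≈ 3.2652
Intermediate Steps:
y(v) = 9/7 + v/7
T = 2181/29179 (T = -2181*(-1/29179) = 2181/29179 ≈ 0.074746)
o(b) = 67/21 (o(b) = 3 + (9/7 + (⅐)*(-5))/3 = 3 + (9/7 - 5/7)/3 = 3 + (⅓)*(4/7) = 3 + 4/21 = 67/21)
T + o(129) = 2181/29179 + 67/21 = 2000794/612759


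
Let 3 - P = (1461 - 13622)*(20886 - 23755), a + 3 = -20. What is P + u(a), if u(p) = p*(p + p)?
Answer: -34888848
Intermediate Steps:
a = -23 (a = -3 - 20 = -23)
u(p) = 2*p² (u(p) = p*(2*p) = 2*p²)
P = -34889906 (P = 3 - (1461 - 13622)*(20886 - 23755) = 3 - (-12161)*(-2869) = 3 - 1*34889909 = 3 - 34889909 = -34889906)
P + u(a) = -34889906 + 2*(-23)² = -34889906 + 2*529 = -34889906 + 1058 = -34888848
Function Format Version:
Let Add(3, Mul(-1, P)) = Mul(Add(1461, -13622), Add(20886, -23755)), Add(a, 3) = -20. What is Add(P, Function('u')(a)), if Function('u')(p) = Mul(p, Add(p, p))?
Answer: -34888848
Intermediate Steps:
a = -23 (a = Add(-3, -20) = -23)
Function('u')(p) = Mul(2, Pow(p, 2)) (Function('u')(p) = Mul(p, Mul(2, p)) = Mul(2, Pow(p, 2)))
P = -34889906 (P = Add(3, Mul(-1, Mul(Add(1461, -13622), Add(20886, -23755)))) = Add(3, Mul(-1, Mul(-12161, -2869))) = Add(3, Mul(-1, 34889909)) = Add(3, -34889909) = -34889906)
Add(P, Function('u')(a)) = Add(-34889906, Mul(2, Pow(-23, 2))) = Add(-34889906, Mul(2, 529)) = Add(-34889906, 1058) = -34888848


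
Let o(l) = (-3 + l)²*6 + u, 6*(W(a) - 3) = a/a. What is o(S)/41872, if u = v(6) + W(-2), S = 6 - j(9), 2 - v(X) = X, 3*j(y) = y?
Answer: -5/251232 ≈ -1.9902e-5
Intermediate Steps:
j(y) = y/3
W(a) = 19/6 (W(a) = 3 + (a/a)/6 = 3 + (⅙)*1 = 3 + ⅙ = 19/6)
v(X) = 2 - X
S = 3 (S = 6 - 9/3 = 6 - 1*3 = 6 - 3 = 3)
u = -⅚ (u = (2 - 1*6) + 19/6 = (2 - 6) + 19/6 = -4 + 19/6 = -⅚ ≈ -0.83333)
o(l) = -⅚ + 6*(-3 + l)² (o(l) = (-3 + l)²*6 - ⅚ = 6*(-3 + l)² - ⅚ = -⅚ + 6*(-3 + l)²)
o(S)/41872 = (-⅚ + 6*(-3 + 3)²)/41872 = (-⅚ + 6*0²)*(1/41872) = (-⅚ + 6*0)*(1/41872) = (-⅚ + 0)*(1/41872) = -⅚*1/41872 = -5/251232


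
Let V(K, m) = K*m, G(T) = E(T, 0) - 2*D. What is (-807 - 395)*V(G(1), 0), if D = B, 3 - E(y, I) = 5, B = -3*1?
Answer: 0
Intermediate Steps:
B = -3
E(y, I) = -2 (E(y, I) = 3 - 1*5 = 3 - 5 = -2)
D = -3
G(T) = 4 (G(T) = -2 - 2*(-3) = -2 + 6 = 4)
(-807 - 395)*V(G(1), 0) = (-807 - 395)*(4*0) = -1202*0 = 0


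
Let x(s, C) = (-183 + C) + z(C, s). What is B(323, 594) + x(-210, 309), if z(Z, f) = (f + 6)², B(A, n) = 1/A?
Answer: 13482667/323 ≈ 41742.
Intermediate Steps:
z(Z, f) = (6 + f)²
x(s, C) = -183 + C + (6 + s)² (x(s, C) = (-183 + C) + (6 + s)² = -183 + C + (6 + s)²)
B(323, 594) + x(-210, 309) = 1/323 + (-183 + 309 + (6 - 210)²) = 1/323 + (-183 + 309 + (-204)²) = 1/323 + (-183 + 309 + 41616) = 1/323 + 41742 = 13482667/323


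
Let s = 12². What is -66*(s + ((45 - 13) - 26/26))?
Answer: -11550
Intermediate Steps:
s = 144
-66*(s + ((45 - 13) - 26/26)) = -66*(144 + ((45 - 13) - 26/26)) = -66*(144 + (32 - 26*1/26)) = -66*(144 + (32 - 1)) = -66*(144 + 31) = -66*175 = -11550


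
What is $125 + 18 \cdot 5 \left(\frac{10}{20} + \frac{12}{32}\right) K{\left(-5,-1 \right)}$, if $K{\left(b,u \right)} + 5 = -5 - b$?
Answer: $- \frac{1075}{4} \approx -268.75$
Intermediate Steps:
$K{\left(b,u \right)} = -10 - b$ ($K{\left(b,u \right)} = -5 - \left(5 + b\right) = -10 - b$)
$125 + 18 \cdot 5 \left(\frac{10}{20} + \frac{12}{32}\right) K{\left(-5,-1 \right)} = 125 + 18 \cdot 5 \left(\frac{10}{20} + \frac{12}{32}\right) \left(-10 - -5\right) = 125 + 90 \left(10 \cdot \frac{1}{20} + 12 \cdot \frac{1}{32}\right) \left(-10 + 5\right) = 125 + 90 \left(\frac{1}{2} + \frac{3}{8}\right) \left(-5\right) = 125 + 90 \cdot \frac{7}{8} \left(-5\right) = 125 + 90 \left(- \frac{35}{8}\right) = 125 - \frac{1575}{4} = - \frac{1075}{4}$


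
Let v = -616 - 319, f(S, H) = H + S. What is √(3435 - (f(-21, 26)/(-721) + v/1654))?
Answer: √4885855558035130/1192534 ≈ 58.614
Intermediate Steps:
v = -935
√(3435 - (f(-21, 26)/(-721) + v/1654)) = √(3435 - ((26 - 21)/(-721) - 935/1654)) = √(3435 - (5*(-1/721) - 935*1/1654)) = √(3435 - (-5/721 - 935/1654)) = √(3435 - 1*(-682405/1192534)) = √(3435 + 682405/1192534) = √(4097036695/1192534) = √4885855558035130/1192534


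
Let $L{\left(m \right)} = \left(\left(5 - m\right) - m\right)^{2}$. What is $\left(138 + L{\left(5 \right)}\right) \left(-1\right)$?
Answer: $-163$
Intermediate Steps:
$L{\left(m \right)} = \left(5 - 2 m\right)^{2}$
$\left(138 + L{\left(5 \right)}\right) \left(-1\right) = \left(138 + \left(-5 + 2 \cdot 5\right)^{2}\right) \left(-1\right) = \left(138 + \left(-5 + 10\right)^{2}\right) \left(-1\right) = \left(138 + 5^{2}\right) \left(-1\right) = \left(138 + 25\right) \left(-1\right) = 163 \left(-1\right) = -163$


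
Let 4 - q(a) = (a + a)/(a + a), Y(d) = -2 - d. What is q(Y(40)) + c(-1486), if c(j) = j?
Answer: -1483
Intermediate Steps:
q(a) = 3 (q(a) = 4 - (a + a)/(a + a) = 4 - 2*a/(2*a) = 4 - 2*a*1/(2*a) = 4 - 1*1 = 4 - 1 = 3)
q(Y(40)) + c(-1486) = 3 - 1486 = -1483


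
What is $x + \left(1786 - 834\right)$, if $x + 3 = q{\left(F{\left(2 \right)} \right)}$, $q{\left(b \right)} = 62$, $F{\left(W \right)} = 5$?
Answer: $1011$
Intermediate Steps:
$x = 59$ ($x = -3 + 62 = 59$)
$x + \left(1786 - 834\right) = 59 + \left(1786 - 834\right) = 59 + 952 = 1011$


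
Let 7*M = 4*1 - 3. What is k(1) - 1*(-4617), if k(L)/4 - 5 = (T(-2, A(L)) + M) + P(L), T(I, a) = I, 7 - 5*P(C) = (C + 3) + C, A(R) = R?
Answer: 162091/35 ≈ 4631.2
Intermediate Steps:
P(C) = ⅘ - 2*C/5 (P(C) = 7/5 - ((C + 3) + C)/5 = 7/5 - ((3 + C) + C)/5 = 7/5 - (3 + 2*C)/5 = 7/5 + (-⅗ - 2*C/5) = ⅘ - 2*C/5)
M = ⅐ (M = (4*1 - 3)/7 = (4 - 3)/7 = (⅐)*1 = ⅐ ≈ 0.14286)
k(L) = 552/35 - 8*L/5 (k(L) = 20 + 4*((-2 + ⅐) + (⅘ - 2*L/5)) = 20 + 4*(-13/7 + (⅘ - 2*L/5)) = 20 + 4*(-37/35 - 2*L/5) = 20 + (-148/35 - 8*L/5) = 552/35 - 8*L/5)
k(1) - 1*(-4617) = (552/35 - 8/5*1) - 1*(-4617) = (552/35 - 8/5) + 4617 = 496/35 + 4617 = 162091/35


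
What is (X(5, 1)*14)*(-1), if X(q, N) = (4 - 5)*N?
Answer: 14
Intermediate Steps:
X(q, N) = -N
(X(5, 1)*14)*(-1) = (-1*1*14)*(-1) = -1*14*(-1) = -14*(-1) = 14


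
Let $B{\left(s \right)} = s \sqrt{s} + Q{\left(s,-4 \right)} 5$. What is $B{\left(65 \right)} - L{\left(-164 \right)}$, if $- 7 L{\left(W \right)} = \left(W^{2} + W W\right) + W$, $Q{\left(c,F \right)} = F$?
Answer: $\frac{53488}{7} + 65 \sqrt{65} \approx 8165.2$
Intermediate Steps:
$L{\left(W \right)} = - \frac{2 W^{2}}{7} - \frac{W}{7}$ ($L{\left(W \right)} = - \frac{\left(W^{2} + W W\right) + W}{7} = - \frac{\left(W^{2} + W^{2}\right) + W}{7} = - \frac{2 W^{2} + W}{7} = - \frac{W + 2 W^{2}}{7} = - \frac{2 W^{2}}{7} - \frac{W}{7}$)
$B{\left(s \right)} = -20 + s^{\frac{3}{2}}$ ($B{\left(s \right)} = s \sqrt{s} - 20 = s^{\frac{3}{2}} - 20 = -20 + s^{\frac{3}{2}}$)
$B{\left(65 \right)} - L{\left(-164 \right)} = \left(-20 + 65^{\frac{3}{2}}\right) - \left(- \frac{1}{7}\right) \left(-164\right) \left(1 + 2 \left(-164\right)\right) = \left(-20 + 65 \sqrt{65}\right) - \left(- \frac{1}{7}\right) \left(-164\right) \left(1 - 328\right) = \left(-20 + 65 \sqrt{65}\right) - \left(- \frac{1}{7}\right) \left(-164\right) \left(-327\right) = \left(-20 + 65 \sqrt{65}\right) - - \frac{53628}{7} = \left(-20 + 65 \sqrt{65}\right) + \frac{53628}{7} = \frac{53488}{7} + 65 \sqrt{65}$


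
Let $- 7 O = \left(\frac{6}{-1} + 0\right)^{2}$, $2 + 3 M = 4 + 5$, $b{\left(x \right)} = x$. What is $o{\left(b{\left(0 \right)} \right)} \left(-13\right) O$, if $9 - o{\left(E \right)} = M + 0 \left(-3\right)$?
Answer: $\frac{3120}{7} \approx 445.71$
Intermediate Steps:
$M = \frac{7}{3}$ ($M = - \frac{2}{3} + \frac{4 + 5}{3} = - \frac{2}{3} + \frac{1}{3} \cdot 9 = - \frac{2}{3} + 3 = \frac{7}{3} \approx 2.3333$)
$O = - \frac{36}{7}$ ($O = - \frac{\left(\frac{6}{-1} + 0\right)^{2}}{7} = - \frac{\left(6 \left(-1\right) + 0\right)^{2}}{7} = - \frac{\left(-6 + 0\right)^{2}}{7} = - \frac{\left(-6\right)^{2}}{7} = \left(- \frac{1}{7}\right) 36 = - \frac{36}{7} \approx -5.1429$)
$o{\left(E \right)} = \frac{20}{3}$ ($o{\left(E \right)} = 9 - \left(\frac{7}{3} + 0 \left(-3\right)\right) = 9 - \left(\frac{7}{3} + 0\right) = 9 - \frac{7}{3} = \frac{20}{3}$)
$o{\left(b{\left(0 \right)} \right)} \left(-13\right) O = \frac{20}{3} \left(-13\right) \left(- \frac{36}{7}\right) = \left(- \frac{260}{3}\right) \left(- \frac{36}{7}\right) = \frac{3120}{7}$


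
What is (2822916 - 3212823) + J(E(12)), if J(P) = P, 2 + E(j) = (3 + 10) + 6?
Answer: -389890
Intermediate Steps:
E(j) = 17 (E(j) = -2 + ((3 + 10) + 6) = -2 + (13 + 6) = -2 + 19 = 17)
(2822916 - 3212823) + J(E(12)) = (2822916 - 3212823) + 17 = -389907 + 17 = -389890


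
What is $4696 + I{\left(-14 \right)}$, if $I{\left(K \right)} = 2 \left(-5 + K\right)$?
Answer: $4658$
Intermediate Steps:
$I{\left(K \right)} = -10 + 2 K$
$4696 + I{\left(-14 \right)} = 4696 + \left(-10 + 2 \left(-14\right)\right) = 4696 - 38 = 4658$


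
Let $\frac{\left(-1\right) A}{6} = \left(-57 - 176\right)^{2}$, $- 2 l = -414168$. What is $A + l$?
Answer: $-118650$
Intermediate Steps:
$l = 207084$ ($l = \left(- \frac{1}{2}\right) \left(-414168\right) = 207084$)
$A = -325734$ ($A = - 6 \left(-57 - 176\right)^{2} = - 6 \left(-233\right)^{2} = \left(-6\right) 54289 = -325734$)
$A + l = -325734 + 207084 = -118650$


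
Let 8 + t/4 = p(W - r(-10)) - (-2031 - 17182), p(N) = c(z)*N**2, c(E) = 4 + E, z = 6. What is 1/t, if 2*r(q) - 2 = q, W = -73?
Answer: 1/267260 ≈ 3.7417e-6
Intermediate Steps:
r(q) = 1 + q/2
p(N) = 10*N**2 (p(N) = (4 + 6)*N**2 = 10*N**2)
t = 267260 (t = -32 + 4*(10*(-73 - (1 + (1/2)*(-10)))**2 - (-2031 - 17182)) = -32 + 4*(10*(-73 - (1 - 5))**2 - 1*(-19213)) = -32 + 4*(10*(-73 - 1*(-4))**2 + 19213) = -32 + 4*(10*(-73 + 4)**2 + 19213) = -32 + 4*(10*(-69)**2 + 19213) = -32 + 4*(10*4761 + 19213) = -32 + 4*(47610 + 19213) = -32 + 4*66823 = -32 + 267292 = 267260)
1/t = 1/267260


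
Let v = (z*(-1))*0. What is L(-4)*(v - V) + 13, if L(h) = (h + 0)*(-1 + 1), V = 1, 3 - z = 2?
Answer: 13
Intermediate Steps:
z = 1 (z = 3 - 1*2 = 3 - 2 = 1)
v = 0 (v = (1*(-1))*0 = -1*0 = 0)
L(h) = 0 (L(h) = h*0 = 0)
L(-4)*(v - V) + 13 = 0*(0 - 1*1) + 13 = 0*(0 - 1) + 13 = 0*(-1) + 13 = 0 + 13 = 13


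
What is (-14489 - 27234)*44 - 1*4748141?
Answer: -6583953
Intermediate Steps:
(-14489 - 27234)*44 - 1*4748141 = -41723*44 - 4748141 = -1835812 - 4748141 = -6583953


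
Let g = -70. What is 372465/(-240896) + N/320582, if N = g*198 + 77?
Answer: -61362922099/38613460736 ≈ -1.5892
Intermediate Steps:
N = -13783 (N = -70*198 + 77 = -13860 + 77 = -13783)
372465/(-240896) + N/320582 = 372465/(-240896) - 13783/320582 = 372465*(-1/240896) - 13783*1/320582 = -372465/240896 - 13783/320582 = -61362922099/38613460736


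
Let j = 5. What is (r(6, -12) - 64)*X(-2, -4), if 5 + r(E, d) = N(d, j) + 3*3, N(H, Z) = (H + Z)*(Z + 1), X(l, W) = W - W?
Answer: 0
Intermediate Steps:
X(l, W) = 0
N(H, Z) = (1 + Z)*(H + Z) (N(H, Z) = (H + Z)*(1 + Z) = (1 + Z)*(H + Z))
r(E, d) = 34 + 6*d (r(E, d) = -5 + ((d + 5 + 5² + d*5) + 3*3) = -5 + ((d + 5 + 25 + 5*d) + 9) = -5 + ((30 + 6*d) + 9) = -5 + (39 + 6*d) = 34 + 6*d)
(r(6, -12) - 64)*X(-2, -4) = ((34 + 6*(-12)) - 64)*0 = ((34 - 72) - 64)*0 = (-38 - 64)*0 = -102*0 = 0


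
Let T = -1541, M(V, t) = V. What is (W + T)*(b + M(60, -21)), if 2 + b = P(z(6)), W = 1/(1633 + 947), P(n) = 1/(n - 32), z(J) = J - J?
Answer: -1475014009/16512 ≈ -89330.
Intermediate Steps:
z(J) = 0
P(n) = 1/(-32 + n)
W = 1/2580 ≈ 0.00038760
b = -65/32 (b = -2 + 1/(-32 + 0) = -2 + 1/(-32) = -2 - 1/32 = -65/32 ≈ -2.0313)
(W + T)*(b + M(60, -21)) = (1/2580 - 1541)*(-65/32 + 60) = -3975779/2580*1855/32 = -1475014009/16512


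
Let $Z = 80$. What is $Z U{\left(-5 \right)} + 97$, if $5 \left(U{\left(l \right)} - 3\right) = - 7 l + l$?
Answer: $817$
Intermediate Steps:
$U{\left(l \right)} = 3 - \frac{6 l}{5}$ ($U{\left(l \right)} = 3 + \frac{- 7 l + l}{5} = 3 + \frac{\left(-6\right) l}{5} = 3 - \frac{6 l}{5}$)
$Z U{\left(-5 \right)} + 97 = 80 \left(3 - -6\right) + 97 = 80 \left(3 + 6\right) + 97 = 80 \cdot 9 + 97 = 720 + 97 = 817$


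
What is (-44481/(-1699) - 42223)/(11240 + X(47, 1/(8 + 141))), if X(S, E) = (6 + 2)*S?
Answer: -17923099/4933896 ≈ -3.6326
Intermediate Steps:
X(S, E) = 8*S
(-44481/(-1699) - 42223)/(11240 + X(47, 1/(8 + 141))) = (-44481/(-1699) - 42223)/(11240 + 8*47) = (-44481*(-1/1699) - 42223)/(11240 + 376) = (44481/1699 - 42223)/11616 = -71692396/1699*1/11616 = -17923099/4933896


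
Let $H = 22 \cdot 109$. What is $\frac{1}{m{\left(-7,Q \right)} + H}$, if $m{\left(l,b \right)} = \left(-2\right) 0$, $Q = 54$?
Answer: $\frac{1}{2398} \approx 0.00041701$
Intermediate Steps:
$H = 2398$
$m{\left(l,b \right)} = 0$
$\frac{1}{m{\left(-7,Q \right)} + H} = \frac{1}{0 + 2398} = \frac{1}{2398}$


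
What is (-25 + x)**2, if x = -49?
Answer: 5476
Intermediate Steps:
(-25 + x)**2 = (-25 - 49)**2 = (-74)**2 = 5476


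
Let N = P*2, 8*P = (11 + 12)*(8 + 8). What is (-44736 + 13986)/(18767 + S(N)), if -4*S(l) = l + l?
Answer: -30750/18721 ≈ -1.6425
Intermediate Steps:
P = 46 (P = ((11 + 12)*(8 + 8))/8 = (23*16)/8 = (⅛)*368 = 46)
N = 92 (N = 46*2 = 92)
S(l) = -l/2 (S(l) = -(l + l)/4 = -l/2)
(-44736 + 13986)/(18767 + S(N)) = (-44736 + 13986)/(18767 - ½*92) = -30750/(18767 - 46) = -30750/18721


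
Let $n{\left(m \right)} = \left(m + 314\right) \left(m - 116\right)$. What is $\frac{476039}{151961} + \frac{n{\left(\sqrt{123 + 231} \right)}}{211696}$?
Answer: $\frac{47647159437}{16084767928} + \frac{99 \sqrt{354}}{105848} \approx 2.9799$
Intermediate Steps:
$n{\left(m \right)} = \left(-116 + m\right) \left(314 + m\right)$ ($n{\left(m \right)} = \left(314 + m\right) \left(-116 + m\right) = \left(-116 + m\right) \left(314 + m\right)$)
$\frac{476039}{151961} + \frac{n{\left(\sqrt{123 + 231} \right)}}{211696} = \frac{476039}{151961} + \frac{-36424 + \left(\sqrt{123 + 231}\right)^{2} + 198 \sqrt{123 + 231}}{211696} = 476039 \cdot \frac{1}{151961} + \left(-36424 + \left(\sqrt{354}\right)^{2} + 198 \sqrt{354}\right) \frac{1}{211696} = \frac{476039}{151961} + \left(-36424 + 354 + 198 \sqrt{354}\right) \frac{1}{211696} = \frac{476039}{151961} + \left(-36070 + 198 \sqrt{354}\right) \frac{1}{211696} = \frac{476039}{151961} - \left(\frac{18035}{105848} - \frac{99 \sqrt{354}}{105848}\right) = \frac{47647159437}{16084767928} + \frac{99 \sqrt{354}}{105848}$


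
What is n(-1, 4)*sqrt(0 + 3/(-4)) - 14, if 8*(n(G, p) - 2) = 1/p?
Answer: -14 + 65*I*sqrt(3)/64 ≈ -14.0 + 1.7591*I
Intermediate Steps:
n(G, p) = 2 + 1/(8*p)
n(-1, 4)*sqrt(0 + 3/(-4)) - 14 = (2 + (1/8)/4)*sqrt(0 + 3/(-4)) - 14 = (2 + (1/8)*(1/4))*sqrt(0 + 3*(-1/4)) - 14 = (2 + 1/32)*sqrt(0 - 3/4) - 14 = 65*sqrt(-3/4)/32 - 14 = 65*(I*sqrt(3)/2)/32 - 14 = 65*I*sqrt(3)/64 - 14 = -14 + 65*I*sqrt(3)/64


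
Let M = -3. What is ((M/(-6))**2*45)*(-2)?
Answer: -45/2 ≈ -22.500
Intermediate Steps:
((M/(-6))**2*45)*(-2) = ((-3/(-6))**2*45)*(-2) = ((-3*(-1/6))**2*45)*(-2) = ((1/2)**2*45)*(-2) = ((1/4)*45)*(-2) = (45/4)*(-2) = -45/2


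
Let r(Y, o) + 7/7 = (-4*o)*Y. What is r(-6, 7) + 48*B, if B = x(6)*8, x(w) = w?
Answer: 2471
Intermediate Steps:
r(Y, o) = -1 - 4*Y*o (r(Y, o) = -1 + (-4*o)*Y = -1 - 4*Y*o)
B = 48 (B = 6*8 = 48)
r(-6, 7) + 48*B = (-1 - 4*(-6)*7) + 48*48 = (-1 + 168) + 2304 = 167 + 2304 = 2471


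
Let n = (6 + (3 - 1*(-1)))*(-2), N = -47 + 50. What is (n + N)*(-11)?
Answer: 187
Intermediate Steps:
N = 3
n = -20 (n = (6 + (3 + 1))*(-2) = (6 + 4)*(-2) = 10*(-2) = -20)
(n + N)*(-11) = (-20 + 3)*(-11) = -17*(-11) = 187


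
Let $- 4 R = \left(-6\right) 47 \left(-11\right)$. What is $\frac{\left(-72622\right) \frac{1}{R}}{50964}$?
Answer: $\frac{3301}{1796481} \approx 0.0018375$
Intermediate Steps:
$R = - \frac{1551}{2}$ ($R = - \frac{\left(-6\right) 47 \left(-11\right)}{4} = - \frac{\left(-282\right) \left(-11\right)}{4} = \left(- \frac{1}{4}\right) 3102 = - \frac{1551}{2} \approx -775.5$)
$\frac{\left(-72622\right) \frac{1}{R}}{50964} = \frac{\left(-72622\right) \frac{1}{- \frac{1551}{2}}}{50964} = \left(-72622\right) \left(- \frac{2}{1551}\right) \frac{1}{50964} = \frac{13204}{141} \cdot \frac{1}{50964} = \frac{3301}{1796481}$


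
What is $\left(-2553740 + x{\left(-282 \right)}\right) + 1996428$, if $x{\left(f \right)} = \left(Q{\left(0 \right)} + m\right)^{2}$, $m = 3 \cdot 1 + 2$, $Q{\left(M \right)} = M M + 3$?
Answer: $-557248$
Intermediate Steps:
$Q{\left(M \right)} = 3 + M^{2}$ ($Q{\left(M \right)} = M^{2} + 3 = 3 + M^{2}$)
$m = 5$ ($m = 3 + 2 = 5$)
$x{\left(f \right)} = 64$ ($x{\left(f \right)} = \left(\left(3 + 0^{2}\right) + 5\right)^{2} = \left(\left(3 + 0\right) + 5\right)^{2} = \left(3 + 5\right)^{2} = 8^{2} = 64$)
$\left(-2553740 + x{\left(-282 \right)}\right) + 1996428 = \left(-2553740 + 64\right) + 1996428 = -2553676 + 1996428 = -557248$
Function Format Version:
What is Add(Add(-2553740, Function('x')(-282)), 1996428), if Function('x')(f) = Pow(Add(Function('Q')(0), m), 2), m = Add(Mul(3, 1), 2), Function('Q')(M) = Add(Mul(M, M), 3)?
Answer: -557248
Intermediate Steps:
Function('Q')(M) = Add(3, Pow(M, 2)) (Function('Q')(M) = Add(Pow(M, 2), 3) = Add(3, Pow(M, 2)))
m = 5 (m = Add(3, 2) = 5)
Function('x')(f) = 64 (Function('x')(f) = Pow(Add(Add(3, Pow(0, 2)), 5), 2) = Pow(Add(Add(3, 0), 5), 2) = Pow(Add(3, 5), 2) = Pow(8, 2) = 64)
Add(Add(-2553740, Function('x')(-282)), 1996428) = Add(Add(-2553740, 64), 1996428) = Add(-2553676, 1996428) = -557248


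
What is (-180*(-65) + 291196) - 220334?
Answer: 82562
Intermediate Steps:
(-180*(-65) + 291196) - 220334 = (11700 + 291196) - 220334 = 302896 - 220334 = 82562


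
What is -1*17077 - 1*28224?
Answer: -45301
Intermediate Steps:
-1*17077 - 1*28224 = -17077 - 28224 = -45301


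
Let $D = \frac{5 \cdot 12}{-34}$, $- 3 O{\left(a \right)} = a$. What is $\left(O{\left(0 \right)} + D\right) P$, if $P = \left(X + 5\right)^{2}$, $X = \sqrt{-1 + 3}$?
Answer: $- \frac{810}{17} - \frac{300 \sqrt{2}}{17} \approx -72.604$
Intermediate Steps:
$O{\left(a \right)} = - \frac{a}{3}$
$X = \sqrt{2} \approx 1.4142$
$P = \left(5 + \sqrt{2}\right)^{2}$ ($P = \left(\sqrt{2} + 5\right)^{2} = \left(5 + \sqrt{2}\right)^{2} \approx 41.142$)
$D = - \frac{30}{17}$ ($D = 60 \left(- \frac{1}{34}\right) = - \frac{30}{17} \approx -1.7647$)
$\left(O{\left(0 \right)} + D\right) P = \left(\left(- \frac{1}{3}\right) 0 - \frac{30}{17}\right) \left(5 + \sqrt{2}\right)^{2} = \left(0 - \frac{30}{17}\right) \left(5 + \sqrt{2}\right)^{2} = - \frac{30 \left(5 + \sqrt{2}\right)^{2}}{17}$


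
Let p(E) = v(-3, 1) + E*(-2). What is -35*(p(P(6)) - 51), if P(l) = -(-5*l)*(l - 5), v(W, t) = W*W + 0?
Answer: 3570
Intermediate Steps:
v(W, t) = W² (v(W, t) = W² + 0 = W²)
P(l) = 5*l*(-5 + l) (P(l) = -(-5*l)*(-5 + l) = -(-5)*l*(-5 + l) = 5*l*(-5 + l))
p(E) = 9 - 2*E (p(E) = (-3)² + E*(-2) = 9 - 2*E)
-35*(p(P(6)) - 51) = -35*((9 - 10*6*(-5 + 6)) - 51) = -35*((9 - 10*6) - 51) = -35*((9 - 2*30) - 51) = -35*((9 - 60) - 51) = -35*(-51 - 51) = -35*(-102) = 3570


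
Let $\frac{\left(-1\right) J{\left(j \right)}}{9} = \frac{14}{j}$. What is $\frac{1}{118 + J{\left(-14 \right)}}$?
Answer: $\frac{1}{127} \approx 0.007874$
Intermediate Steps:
$J{\left(j \right)} = - \frac{126}{j}$ ($J{\left(j \right)} = - 9 \frac{14}{j} = - \frac{126}{j}$)
$\frac{1}{118 + J{\left(-14 \right)}} = \frac{1}{118 - \frac{126}{-14}} = \frac{1}{118 - -9} = \frac{1}{118 + 9} = \frac{1}{127}$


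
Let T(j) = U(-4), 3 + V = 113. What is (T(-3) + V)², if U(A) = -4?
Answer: 11236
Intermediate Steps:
V = 110 (V = -3 + 113 = 110)
T(j) = -4
(T(-3) + V)² = (-4 + 110)² = 106² = 11236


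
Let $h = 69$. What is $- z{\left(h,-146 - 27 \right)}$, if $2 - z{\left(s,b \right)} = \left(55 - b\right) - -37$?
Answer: $263$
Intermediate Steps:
$z{\left(s,b \right)} = -90 + b$ ($z{\left(s,b \right)} = 2 - \left(\left(55 - b\right) - -37\right) = 2 - \left(\left(55 - b\right) + 37\right) = 2 - \left(92 - b\right) = 2 + \left(-92 + b\right) = -90 + b$)
$- z{\left(h,-146 - 27 \right)} = - (-90 - 173) = \left(-1\right) \left(-263\right) = 263$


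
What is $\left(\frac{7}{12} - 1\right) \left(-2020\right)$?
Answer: $\frac{2525}{3} \approx 841.67$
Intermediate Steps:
$\left(\frac{7}{12} - 1\right) \left(-2020\right) = \left(- \frac{5}{12}\right) \left(-2020\right) = \frac{2525}{3}$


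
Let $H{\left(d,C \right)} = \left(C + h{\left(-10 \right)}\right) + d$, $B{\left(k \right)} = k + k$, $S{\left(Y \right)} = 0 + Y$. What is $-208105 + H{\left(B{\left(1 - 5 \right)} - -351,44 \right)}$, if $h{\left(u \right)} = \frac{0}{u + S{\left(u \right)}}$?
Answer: $-207718$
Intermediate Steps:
$S{\left(Y \right)} = Y$
$B{\left(k \right)} = 2 k$
$h{\left(u \right)} = 0$ ($h{\left(u \right)} = \frac{0}{u + u} = \frac{0}{2 u} = 0 \frac{1}{2 u} = 0$)
$H{\left(d,C \right)} = C + d$ ($H{\left(d,C \right)} = \left(C + 0\right) + d = C + d$)
$-208105 + H{\left(B{\left(1 - 5 \right)} - -351,44 \right)} = -208105 + \left(44 + \left(2 \left(1 - 5\right) - -351\right)\right) = -208105 + \left(44 + \left(2 \left(1 - 5\right) + 351\right)\right) = -208105 + \left(44 + \left(2 \left(-4\right) + 351\right)\right) = -208105 + \left(44 + \left(-8 + 351\right)\right) = -208105 + \left(44 + 343\right) = -208105 + 387 = -207718$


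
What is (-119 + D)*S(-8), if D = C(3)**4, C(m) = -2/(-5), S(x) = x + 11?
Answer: -223077/625 ≈ -356.92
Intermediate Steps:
S(x) = 11 + x
C(m) = 2/5 (C(m) = -2*(-1/5) = 2/5)
D = 16/625 (D = (2/5)**4 = 16/625 ≈ 0.025600)
(-119 + D)*S(-8) = (-119 + 16/625)*(11 - 8) = -74359/625*3 = -223077/625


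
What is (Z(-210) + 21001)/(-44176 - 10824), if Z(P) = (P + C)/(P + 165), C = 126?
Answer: -315043/825000 ≈ -0.38187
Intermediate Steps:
Z(P) = (126 + P)/(165 + P) (Z(P) = (P + 126)/(P + 165) = (126 + P)/(165 + P))
(Z(-210) + 21001)/(-44176 - 10824) = ((126 - 210)/(165 - 210) + 21001)/(-44176 - 10824) = (-84/(-45) + 21001)/(-55000) = (-1/45*(-84) + 21001)*(-1/55000) = (28/15 + 21001)*(-1/55000) = (315043/15)*(-1/55000) = -315043/825000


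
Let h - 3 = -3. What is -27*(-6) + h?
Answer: 162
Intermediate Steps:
h = 0 (h = 3 - 3 = 0)
-27*(-6) + h = -27*(-6) + 0 = 162 + 0 = 162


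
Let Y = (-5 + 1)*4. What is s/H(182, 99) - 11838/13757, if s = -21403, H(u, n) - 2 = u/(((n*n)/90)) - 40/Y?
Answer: -641451767196/184907837 ≈ -3469.0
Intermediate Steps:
Y = -16 (Y = -4*4 = -16)
H(u, n) = 9/2 + 90*u/n**2 (H(u, n) = 2 + (u/(((n*n)/90)) - 40/(-16)) = 2 + (u/((n**2*(1/90))) - 40*(-1/16)) = 2 + (u/((n**2/90)) + 5/2) = 2 + (u*(90/n**2) + 5/2) = 2 + (90*u/n**2 + 5/2) = 2 + (5/2 + 90*u/n**2) = 9/2 + 90*u/n**2)
s/H(182, 99) - 11838/13757 = -21403/(9/2 + 90*182/99**2) - 11838/13757 = -21403/(9/2 + 90*182*(1/9801)) - 11838*1/13757 = -21403/(9/2 + 1820/1089) - 11838/13757 = -21403/13441/2178 - 11838/13757 = -21403*2178/13441 - 11838/13757 = -46615734/13441 - 11838/13757 = -641451767196/184907837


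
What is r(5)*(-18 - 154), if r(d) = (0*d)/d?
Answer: 0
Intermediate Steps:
r(d) = 0 (r(d) = 0/d = 0)
r(5)*(-18 - 154) = 0*(-18 - 154) = 0*(-172) = 0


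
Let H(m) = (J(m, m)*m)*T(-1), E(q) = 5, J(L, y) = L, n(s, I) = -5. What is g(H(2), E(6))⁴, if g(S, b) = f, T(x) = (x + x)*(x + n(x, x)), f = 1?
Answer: 1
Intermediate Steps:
T(x) = 2*x*(-5 + x) (T(x) = (x + x)*(x - 5) = (2*x)*(-5 + x) = 2*x*(-5 + x))
H(m) = 12*m² (H(m) = (m*m)*(2*(-1)*(-5 - 1)) = m²*(2*(-1)*(-6)) = m²*12 = 12*m²)
g(S, b) = 1
g(H(2), E(6))⁴ = 1⁴ = 1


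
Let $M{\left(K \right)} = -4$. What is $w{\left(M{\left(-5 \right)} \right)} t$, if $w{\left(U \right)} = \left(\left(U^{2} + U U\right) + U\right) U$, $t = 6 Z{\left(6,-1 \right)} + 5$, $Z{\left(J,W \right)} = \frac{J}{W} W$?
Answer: $-4592$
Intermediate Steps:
$Z{\left(J,W \right)} = J$
$t = 41$ ($t = 6 \cdot 6 + 5 = 36 + 5 = 41$)
$w{\left(U \right)} = U \left(U + 2 U^{2}\right)$ ($w{\left(U \right)} = \left(\left(U^{2} + U^{2}\right) + U\right) U = \left(2 U^{2} + U\right) U = \left(U + 2 U^{2}\right) U = U \left(U + 2 U^{2}\right)$)
$w{\left(M{\left(-5 \right)} \right)} t = \left(-4\right)^{2} \left(1 + 2 \left(-4\right)\right) 41 = 16 \left(1 - 8\right) 41 = 16 \left(-7\right) 41 = \left(-112\right) 41 = -4592$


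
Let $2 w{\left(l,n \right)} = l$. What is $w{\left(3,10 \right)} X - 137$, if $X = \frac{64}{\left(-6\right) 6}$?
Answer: $- \frac{419}{3} \approx -139.67$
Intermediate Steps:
$w{\left(l,n \right)} = \frac{l}{2}$
$X = - \frac{16}{9}$ ($X = \frac{64}{-36} = 64 \left(- \frac{1}{36}\right) = - \frac{16}{9} \approx -1.7778$)
$w{\left(3,10 \right)} X - 137 = \frac{1}{2} \cdot 3 \left(- \frac{16}{9}\right) - 137 = \frac{3}{2} \left(- \frac{16}{9}\right) - 137 = - \frac{8}{3} - 137 = - \frac{419}{3}$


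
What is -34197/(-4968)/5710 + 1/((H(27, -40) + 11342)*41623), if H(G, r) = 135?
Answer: 236756239043/196394972141520 ≈ 0.0012055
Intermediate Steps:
-34197/(-4968)/5710 + 1/((H(27, -40) + 11342)*41623) = -34197/(-4968)/5710 + 1/((135 + 11342)*41623) = -34197*(-1/4968)*(1/5710) + (1/41623)/11477 = (11399/1656)*(1/5710) + (1/11477)*(1/41623) = 11399/9455760 + 1/477707171 = 236756239043/196394972141520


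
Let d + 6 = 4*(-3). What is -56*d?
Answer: 1008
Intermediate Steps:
d = -18 (d = -6 + 4*(-3) = -6 - 12 = -18)
-56*d = -56*(-18) = 1008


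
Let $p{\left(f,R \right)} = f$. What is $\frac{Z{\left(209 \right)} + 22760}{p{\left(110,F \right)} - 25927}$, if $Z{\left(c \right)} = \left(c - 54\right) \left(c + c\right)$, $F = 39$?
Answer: $- \frac{87550}{25817} \approx -3.3912$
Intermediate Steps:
$Z{\left(c \right)} = 2 c \left(-54 + c\right)$ ($Z{\left(c \right)} = \left(-54 + c\right) 2 c = 2 c \left(-54 + c\right)$)
$\frac{Z{\left(209 \right)} + 22760}{p{\left(110,F \right)} - 25927} = \frac{2 \cdot 209 \left(-54 + 209\right) + 22760}{110 - 25927} = \frac{2 \cdot 209 \cdot 155 + 22760}{-25817} = \left(64790 + 22760\right) \left(- \frac{1}{25817}\right) = 87550 \left(- \frac{1}{25817}\right) = - \frac{87550}{25817}$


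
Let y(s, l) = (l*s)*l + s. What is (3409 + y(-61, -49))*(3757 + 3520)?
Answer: -1041433301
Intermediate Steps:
y(s, l) = s + s*l² (y(s, l) = s*l² + s = s + s*l²)
(3409 + y(-61, -49))*(3757 + 3520) = (3409 - 61*(1 + (-49)²))*(3757 + 3520) = (3409 - 61*(1 + 2401))*7277 = (3409 - 61*2402)*7277 = (3409 - 146522)*7277 = -143113*7277 = -1041433301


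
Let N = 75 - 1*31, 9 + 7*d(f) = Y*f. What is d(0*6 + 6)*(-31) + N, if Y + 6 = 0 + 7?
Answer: 401/7 ≈ 57.286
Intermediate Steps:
Y = 1 (Y = -6 + (0 + 7) = -6 + 7 = 1)
d(f) = -9/7 + f/7 (d(f) = -9/7 + (1*f)/7 = -9/7 + f/7)
N = 44 (N = 75 - 31 = 44)
d(0*6 + 6)*(-31) + N = (-9/7 + (0*6 + 6)/7)*(-31) + 44 = (-9/7 + (0 + 6)/7)*(-31) + 44 = (-9/7 + (⅐)*6)*(-31) + 44 = (-9/7 + 6/7)*(-31) + 44 = -3/7*(-31) + 44 = 93/7 + 44 = 401/7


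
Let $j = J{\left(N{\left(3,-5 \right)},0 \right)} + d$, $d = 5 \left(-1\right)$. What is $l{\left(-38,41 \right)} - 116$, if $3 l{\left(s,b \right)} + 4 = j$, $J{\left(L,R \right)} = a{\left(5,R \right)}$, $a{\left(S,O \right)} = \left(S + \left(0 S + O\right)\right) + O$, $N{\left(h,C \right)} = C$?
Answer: $- \frac{352}{3} \approx -117.33$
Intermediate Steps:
$d = -5$
$a{\left(S,O \right)} = S + 2 O$ ($a{\left(S,O \right)} = \left(S + \left(0 + O\right)\right) + O = \left(S + O\right) + O = \left(O + S\right) + O = S + 2 O$)
$J{\left(L,R \right)} = 5 + 2 R$
$j = 0$ ($j = \left(5 + 2 \cdot 0\right) - 5 = \left(5 + 0\right) - 5 = 5 - 5 = 0$)
$l{\left(s,b \right)} = - \frac{4}{3}$ ($l{\left(s,b \right)} = - \frac{4}{3} + \frac{1}{3} \cdot 0 = - \frac{4}{3} + 0 = - \frac{4}{3}$)
$l{\left(-38,41 \right)} - 116 = - \frac{4}{3} - 116 = - \frac{352}{3}$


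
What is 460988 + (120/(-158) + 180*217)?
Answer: 39503732/79 ≈ 5.0005e+5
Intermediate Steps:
460988 + (120/(-158) + 180*217) = 460988 + (120*(-1/158) + 39060) = 460988 + (-60/79 + 39060) = 460988 + 3085680/79 = 39503732/79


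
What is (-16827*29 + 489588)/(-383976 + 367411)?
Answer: -321/3313 ≈ -0.096891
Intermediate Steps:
(-16827*29 + 489588)/(-383976 + 367411) = (-487983 + 489588)/(-16565) = 1605*(-1/16565) = -321/3313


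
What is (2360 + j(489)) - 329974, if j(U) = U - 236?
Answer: -327361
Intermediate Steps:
j(U) = -236 + U
(2360 + j(489)) - 329974 = (2360 + (-236 + 489)) - 329974 = (2360 + 253) - 329974 = 2613 - 329974 = -327361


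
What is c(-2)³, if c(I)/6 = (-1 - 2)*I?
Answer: 46656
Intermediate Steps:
c(I) = -18*I (c(I) = 6*((-1 - 2)*I) = 6*(-3*I) = -18*I)
c(-2)³ = (-18*(-2))³ = 36³ = 46656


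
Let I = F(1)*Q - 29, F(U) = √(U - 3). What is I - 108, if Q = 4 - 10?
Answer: -137 - 6*I*√2 ≈ -137.0 - 8.4853*I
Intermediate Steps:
F(U) = √(-3 + U)
Q = -6
I = -29 - 6*I*√2 (I = √(-3 + 1)*(-6) - 29 = √(-2)*(-6) - 29 = (I*√2)*(-6) - 29 = -6*I*√2 - 29 = -29 - 6*I*√2 ≈ -29.0 - 8.4853*I)
I - 108 = (-29 - 6*I*√2) - 108 = -137 - 6*I*√2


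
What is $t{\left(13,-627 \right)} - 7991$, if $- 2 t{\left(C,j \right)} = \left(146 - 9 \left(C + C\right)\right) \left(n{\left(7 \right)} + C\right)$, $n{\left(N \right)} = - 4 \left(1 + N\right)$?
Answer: $-8827$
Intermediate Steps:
$n{\left(N \right)} = -4 - 4 N$
$t{\left(C,j \right)} = - \frac{\left(-32 + C\right) \left(146 - 18 C\right)}{2}$ ($t{\left(C,j \right)} = - \frac{\left(146 - 9 \left(C + C\right)\right) \left(\left(-4 - 28\right) + C\right)}{2} = - \frac{\left(146 - 9 \cdot 2 C\right) \left(\left(-4 - 28\right) + C\right)}{2} = - \frac{\left(146 - 18 C\right) \left(-32 + C\right)}{2} = - \frac{\left(-32 + C\right) \left(146 - 18 C\right)}{2}$)
$t{\left(13,-627 \right)} - 7991 = \left(2336 - 4693 + 9 \cdot 13^{2}\right) - 7991 = \left(2336 - 4693 + 9 \cdot 169\right) - 7991 = \left(2336 - 4693 + 1521\right) - 7991 = -836 - 7991 = -8827$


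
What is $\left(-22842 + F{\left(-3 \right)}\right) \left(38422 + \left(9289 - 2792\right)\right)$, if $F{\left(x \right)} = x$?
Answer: $-1026174555$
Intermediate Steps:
$\left(-22842 + F{\left(-3 \right)}\right) \left(38422 + \left(9289 - 2792\right)\right) = \left(-22842 - 3\right) \left(38422 + \left(9289 - 2792\right)\right) = - 22845 \left(38422 + 6497\right) = \left(-22845\right) 44919 = -1026174555$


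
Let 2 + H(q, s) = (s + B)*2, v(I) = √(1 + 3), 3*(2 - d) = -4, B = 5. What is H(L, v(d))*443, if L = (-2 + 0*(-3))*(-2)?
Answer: 5316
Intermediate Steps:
d = 10/3 (d = 2 - ⅓*(-4) = 2 + 4/3 = 10/3 ≈ 3.3333)
v(I) = 2 (v(I) = √4 = 2)
L = 4 (L = (-2 + 0)*(-2) = -2*(-2) = 4)
H(q, s) = 8 + 2*s (H(q, s) = -2 + (s + 5)*2 = -2 + (5 + s)*2 = -2 + (10 + 2*s) = 8 + 2*s)
H(L, v(d))*443 = (8 + 2*2)*443 = (8 + 4)*443 = 12*443 = 5316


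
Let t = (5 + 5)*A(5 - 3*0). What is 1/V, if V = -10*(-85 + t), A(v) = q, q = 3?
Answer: 1/550 ≈ 0.0018182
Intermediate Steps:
A(v) = 3
t = 30 (t = (5 + 5)*3 = 10*3 = 30)
V = 550 (V = -10*(-85 + 30) = -10*(-55) = 550)
1/V = 1/550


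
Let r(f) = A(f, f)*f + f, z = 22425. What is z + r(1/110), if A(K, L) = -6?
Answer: 493349/22 ≈ 22425.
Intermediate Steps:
r(f) = -5*f (r(f) = -6*f + f = -5*f)
z + r(1/110) = 22425 - 5/110 = 22425 - 5*1/110 = 22425 - 1/22 = 493349/22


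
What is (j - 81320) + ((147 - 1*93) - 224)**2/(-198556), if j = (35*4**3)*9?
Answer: -3035928465/49639 ≈ -61160.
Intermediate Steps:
j = 20160 (j = (35*64)*9 = 2240*9 = 20160)
(j - 81320) + ((147 - 1*93) - 224)**2/(-198556) = (20160 - 81320) + ((147 - 1*93) - 224)**2/(-198556) = -61160 + ((147 - 93) - 224)**2*(-1/198556) = -61160 + (54 - 224)**2*(-1/198556) = -61160 + (-170)**2*(-1/198556) = -61160 + 28900*(-1/198556) = -61160 - 7225/49639 = -3035928465/49639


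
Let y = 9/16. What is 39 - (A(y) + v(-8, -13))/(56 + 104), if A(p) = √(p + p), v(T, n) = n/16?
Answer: 99853/2560 - 3*√2/640 ≈ 38.998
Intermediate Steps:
v(T, n) = n/16 (v(T, n) = n*(1/16) = n/16)
y = 9/16 (y = 9*(1/16) = 9/16 ≈ 0.56250)
A(p) = √2*√p (A(p) = √(2*p) = √2*√p)
39 - (A(y) + v(-8, -13))/(56 + 104) = 39 - (√2*√(9/16) + (1/16)*(-13))/(56 + 104) = 39 - (√2*(¾) - 13/16)/160 = 39 - (3*√2/4 - 13/16)/160 = 39 - (-13/16 + 3*√2/4)/160 = 39 - (-13/2560 + 3*√2/640) = 39 + (13/2560 - 3*√2/640) = 99853/2560 - 3*√2/640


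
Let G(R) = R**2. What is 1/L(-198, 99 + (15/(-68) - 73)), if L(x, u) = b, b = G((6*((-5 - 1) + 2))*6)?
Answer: 1/20736 ≈ 4.8225e-5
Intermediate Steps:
b = 20736 (b = ((6*((-5 - 1) + 2))*6)**2 = ((6*(-6 + 2))*6)**2 = ((6*(-4))*6)**2 = (-24*6)**2 = (-144)**2 = 20736)
L(x, u) = 20736
1/L(-198, 99 + (15/(-68) - 73)) = 1/20736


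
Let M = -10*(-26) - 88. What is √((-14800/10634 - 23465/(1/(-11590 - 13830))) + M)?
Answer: 4*√1053924661440313/5317 ≈ 24423.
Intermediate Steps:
M = 172 (M = 260 - 88 = 172)
√((-14800/10634 - 23465/(1/(-11590 - 13830))) + M) = √((-14800/10634 - 23465/(1/(-11590 - 13830))) + 172) = √((-14800*1/10634 - 23465/(1/(-25420))) + 172) = √((-7400/5317 - 23465/(-1/25420)) + 172) = √((-7400/5317 - 23465*(-25420)) + 172) = √((-7400/5317 + 596480300) + 172) = √(3171485747700/5317 + 172) = √(3171486662224/5317) = 4*√1053924661440313/5317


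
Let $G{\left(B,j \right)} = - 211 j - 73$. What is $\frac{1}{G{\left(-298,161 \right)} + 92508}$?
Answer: $\frac{1}{58464} \approx 1.7105 \cdot 10^{-5}$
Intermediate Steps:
$G{\left(B,j \right)} = -73 - 211 j$
$\frac{1}{G{\left(-298,161 \right)} + 92508} = \frac{1}{\left(-73 - 33971\right) + 92508} = \frac{1}{-34044 + 92508} = \frac{1}{58464}$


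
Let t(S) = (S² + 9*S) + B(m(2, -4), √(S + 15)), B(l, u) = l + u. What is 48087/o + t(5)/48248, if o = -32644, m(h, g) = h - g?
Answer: -289702579/196875964 + √5/24124 ≈ -1.4714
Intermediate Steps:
t(S) = 6 + S² + √(15 + S) + 9*S (t(S) = (S² + 9*S) + ((2 - 1*(-4)) + √(S + 15)) = (S² + 9*S) + ((2 + 4) + √(15 + S)) = (S² + 9*S) + (6 + √(15 + S)) = 6 + S² + √(15 + S) + 9*S)
48087/o + t(5)/48248 = 48087/(-32644) + (6 + 5² + √(15 + 5) + 9*5)/48248 = 48087*(-1/32644) + (6 + 25 + √20 + 45)*(1/48248) = -48087/32644 + (6 + 25 + 2*√5 + 45)*(1/48248) = -48087/32644 + (76 + 2*√5)*(1/48248) = -48087/32644 + (19/12062 + √5/24124) = -289702579/196875964 + √5/24124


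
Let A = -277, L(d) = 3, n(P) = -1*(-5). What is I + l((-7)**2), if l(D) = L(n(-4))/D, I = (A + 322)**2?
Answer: 99228/49 ≈ 2025.1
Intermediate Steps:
n(P) = 5
I = 2025 (I = (-277 + 322)**2 = 45**2 = 2025)
l(D) = 3/D
I + l((-7)**2) = 2025 + 3/((-7)**2) = 2025 + 3/49 = 99228/49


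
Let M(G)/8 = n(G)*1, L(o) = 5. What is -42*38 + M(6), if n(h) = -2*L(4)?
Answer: -1676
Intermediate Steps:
n(h) = -10 (n(h) = -2*5 = -10)
M(G) = -80 (M(G) = 8*(-10*1) = 8*(-10) = -80)
-42*38 + M(6) = -42*38 - 80 = -1596 - 80 = -1676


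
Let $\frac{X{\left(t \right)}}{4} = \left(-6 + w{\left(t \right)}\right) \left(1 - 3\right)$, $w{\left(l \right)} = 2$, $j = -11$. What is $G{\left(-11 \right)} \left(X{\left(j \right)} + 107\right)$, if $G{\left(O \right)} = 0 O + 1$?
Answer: $139$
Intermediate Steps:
$X{\left(t \right)} = 32$ ($X{\left(t \right)} = 4 \left(-6 + 2\right) \left(1 - 3\right) = 4 \left(\left(-4\right) \left(-2\right)\right) = 4 \cdot 8 = 32$)
$G{\left(O \right)} = 1$ ($G{\left(O \right)} = 0 + 1 = 1$)
$G{\left(-11 \right)} \left(X{\left(j \right)} + 107\right) = 1 \left(32 + 107\right) = 1 \cdot 139 = 139$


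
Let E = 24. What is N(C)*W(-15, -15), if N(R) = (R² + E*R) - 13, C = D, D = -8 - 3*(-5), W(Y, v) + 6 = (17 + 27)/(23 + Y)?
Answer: -102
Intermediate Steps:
W(Y, v) = -6 + 44/(23 + Y) (W(Y, v) = -6 + (17 + 27)/(23 + Y) = -6 + 44/(23 + Y))
D = 7 (D = -8 - 1*(-15) = -8 + 15 = 7)
C = 7
N(R) = -13 + R² + 24*R (N(R) = (R² + 24*R) - 13 = -13 + R² + 24*R)
N(C)*W(-15, -15) = (-13 + 7² + 24*7)*(2*(-47 - 3*(-15))/(23 - 15)) = (-13 + 49 + 168)*(2*(-47 + 45)/8) = 204*(2*(⅛)*(-2)) = 204*(-½) = -102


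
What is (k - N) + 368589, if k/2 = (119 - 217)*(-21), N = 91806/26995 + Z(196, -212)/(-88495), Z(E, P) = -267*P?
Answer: 178071354666627/477784505 ≈ 3.7270e+5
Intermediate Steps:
N = 1319269398/477784505 (N = 91806/26995 - 267*(-212)/(-88495) = 91806*(1/26995) + 56604*(-1/88495) = 91806/26995 - 56604/88495 = 1319269398/477784505 ≈ 2.7612)
k = 4116 (k = 2*((119 - 217)*(-21)) = 2*(-98*(-21)) = 2*2058 = 4116)
(k - N) + 368589 = (4116 - 1*1319269398/477784505) + 368589 = (4116 - 1319269398/477784505) + 368589 = 1965241753182/477784505 + 368589 = 178071354666627/477784505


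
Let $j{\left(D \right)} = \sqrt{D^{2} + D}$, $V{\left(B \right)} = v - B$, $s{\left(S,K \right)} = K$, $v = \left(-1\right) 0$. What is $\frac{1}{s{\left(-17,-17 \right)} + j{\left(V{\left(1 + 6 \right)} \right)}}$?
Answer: $- \frac{17}{247} - \frac{\sqrt{42}}{247} \approx -0.095064$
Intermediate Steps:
$v = 0$
$V{\left(B \right)} = - B$ ($V{\left(B \right)} = 0 - B = - B$)
$j{\left(D \right)} = \sqrt{D + D^{2}}$
$\frac{1}{s{\left(-17,-17 \right)} + j{\left(V{\left(1 + 6 \right)} \right)}} = \frac{1}{-17 + \sqrt{- (1 + 6) \left(1 - \left(1 + 6\right)\right)}} = \frac{1}{-17 + \sqrt{\left(-1\right) 7 \left(1 - 7\right)}} = \frac{1}{-17 + \sqrt{- 7 \left(1 - 7\right)}} = \frac{1}{-17 + \sqrt{\left(-7\right) \left(-6\right)}} = \frac{1}{-17 + \sqrt{42}}$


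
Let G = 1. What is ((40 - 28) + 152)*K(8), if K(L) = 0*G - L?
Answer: -1312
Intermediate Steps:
K(L) = -L (K(L) = 0*1 - L = 0 - L = -L)
((40 - 28) + 152)*K(8) = ((40 - 28) + 152)*(-1*8) = (12 + 152)*(-8) = 164*(-8) = -1312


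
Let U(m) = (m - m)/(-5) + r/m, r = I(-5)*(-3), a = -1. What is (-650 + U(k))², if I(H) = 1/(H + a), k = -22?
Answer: 818017201/1936 ≈ 4.2253e+5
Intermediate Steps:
I(H) = 1/(-1 + H) (I(H) = 1/(H - 1) = 1/(-1 + H))
r = ½ (r = -3/(-1 - 5) = -3/(-6) = -⅙*(-3) = ½ ≈ 0.50000)
U(m) = 1/(2*m) (U(m) = (m - m)/(-5) + 1/(2*m) = 0*(-⅕) + 1/(2*m) = 0 + 1/(2*m) = 1/(2*m))
(-650 + U(k))² = (-650 + (½)/(-22))² = (-650 + (½)*(-1/22))² = (-650 - 1/44)² = (-28601/44)² = 818017201/1936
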